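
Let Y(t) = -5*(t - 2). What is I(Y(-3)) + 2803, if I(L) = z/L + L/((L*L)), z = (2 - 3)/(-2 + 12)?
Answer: 700759/250 ≈ 2803.0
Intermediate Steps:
z = -⅒ (z = -1/10 = -1*⅒ = -⅒ ≈ -0.10000)
Y(t) = 10 - 5*t (Y(t) = -5*(-2 + t) = 10 - 5*t)
I(L) = 9/(10*L) (I(L) = -1/(10*L) + L/((L*L)) = -1/(10*L) + L/(L²) = -1/(10*L) + L/L² = -1/(10*L) + 1/L = 9/(10*L))
I(Y(-3)) + 2803 = 9/(10*(10 - 5*(-3))) + 2803 = 9/(10*(10 + 15)) + 2803 = (9/10)/25 + 2803 = (9/10)*(1/25) + 2803 = 9/250 + 2803 = 700759/250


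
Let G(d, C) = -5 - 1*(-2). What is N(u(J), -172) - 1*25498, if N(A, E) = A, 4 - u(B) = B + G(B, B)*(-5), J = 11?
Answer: -25520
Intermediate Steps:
G(d, C) = -3 (G(d, C) = -5 + 2 = -3)
u(B) = -11 - B (u(B) = 4 - (B - 3*(-5)) = 4 - (B + 15) = 4 - (15 + B) = 4 + (-15 - B) = -11 - B)
N(u(J), -172) - 1*25498 = (-11 - 1*11) - 1*25498 = (-11 - 11) - 25498 = -22 - 25498 = -25520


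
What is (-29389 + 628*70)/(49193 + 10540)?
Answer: 1619/6637 ≈ 0.24394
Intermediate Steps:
(-29389 + 628*70)/(49193 + 10540) = (-29389 + 43960)/59733 = 14571*(1/59733) = 1619/6637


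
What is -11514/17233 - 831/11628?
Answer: -2600095/3515532 ≈ -0.73960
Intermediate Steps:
-11514/17233 - 831/11628 = -11514*1/17233 - 831*1/11628 = -606/907 - 277/3876 = -2600095/3515532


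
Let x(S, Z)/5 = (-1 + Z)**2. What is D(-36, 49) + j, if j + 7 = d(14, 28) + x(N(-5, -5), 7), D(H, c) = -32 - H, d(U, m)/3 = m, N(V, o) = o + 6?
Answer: 261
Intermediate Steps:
N(V, o) = 6 + o
d(U, m) = 3*m
x(S, Z) = 5*(-1 + Z)**2
j = 257 (j = -7 + (3*28 + 5*(-1 + 7)**2) = -7 + (84 + 5*6**2) = -7 + (84 + 5*36) = -7 + (84 + 180) = -7 + 264 = 257)
D(-36, 49) + j = (-32 - 1*(-36)) + 257 = (-32 + 36) + 257 = 4 + 257 = 261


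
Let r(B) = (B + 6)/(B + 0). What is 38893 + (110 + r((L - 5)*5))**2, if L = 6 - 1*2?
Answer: 1273726/25 ≈ 50949.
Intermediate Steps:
L = 4 (L = 6 - 2 = 4)
r(B) = (6 + B)/B
38893 + (110 + r((L - 5)*5))**2 = 38893 + (110 + (6 + (4 - 5)*5)/(((4 - 5)*5)))**2 = 38893 + (110 + (6 - 1*5)/((-1*5)))**2 = 38893 + (110 + (6 - 5)/(-5))**2 = 38893 + (110 - 1/5*1)**2 = 38893 + (110 - 1/5)**2 = 38893 + (549/5)**2 = 38893 + 301401/25 = 1273726/25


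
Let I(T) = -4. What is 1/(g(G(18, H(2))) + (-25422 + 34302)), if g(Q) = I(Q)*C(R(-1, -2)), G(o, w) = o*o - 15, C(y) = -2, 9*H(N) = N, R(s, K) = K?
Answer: 1/8888 ≈ 0.00011251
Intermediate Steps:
H(N) = N/9
G(o, w) = -15 + o**2 (G(o, w) = o**2 - 15 = -15 + o**2)
g(Q) = 8 (g(Q) = -4*(-2) = 8)
1/(g(G(18, H(2))) + (-25422 + 34302)) = 1/(8 + (-25422 + 34302)) = 1/(8 + 8880) = 1/8888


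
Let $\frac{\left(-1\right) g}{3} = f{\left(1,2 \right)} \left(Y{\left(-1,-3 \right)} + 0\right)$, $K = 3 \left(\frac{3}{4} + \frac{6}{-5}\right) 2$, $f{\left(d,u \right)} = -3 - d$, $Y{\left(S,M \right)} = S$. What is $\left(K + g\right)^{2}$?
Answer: $\frac{21609}{100} \approx 216.09$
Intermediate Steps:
$K = - \frac{27}{10}$ ($K = 3 \left(3 \cdot \frac{1}{4} + 6 \left(- \frac{1}{5}\right)\right) 2 = 3 \left(\frac{3}{4} - \frac{6}{5}\right) 2 = 3 \left(- \frac{9}{20}\right) 2 = \left(- \frac{27}{20}\right) 2 = - \frac{27}{10} \approx -2.7$)
$g = -12$ ($g = - 3 \left(-3 - 1\right) \left(-1 + 0\right) = - 3 \left(-3 - 1\right) \left(-1\right) = - 3 \left(\left(-4\right) \left(-1\right)\right) = \left(-3\right) 4 = -12$)
$\left(K + g\right)^{2} = \left(- \frac{27}{10} - 12\right)^{2} = \left(- \frac{147}{10}\right)^{2} = \frac{21609}{100}$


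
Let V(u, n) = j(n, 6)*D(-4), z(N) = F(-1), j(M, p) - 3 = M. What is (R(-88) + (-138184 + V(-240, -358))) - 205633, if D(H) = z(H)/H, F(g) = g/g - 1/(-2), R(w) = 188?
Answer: -2747967/8 ≈ -3.4350e+5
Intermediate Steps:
j(M, p) = 3 + M
F(g) = 3/2 (F(g) = 1 - 1*(-½) = 1 + ½ = 3/2)
z(N) = 3/2
D(H) = 3/(2*H)
V(u, n) = -9/8 - 3*n/8 (V(u, n) = (3 + n)*((3/2)/(-4)) = (3 + n)*((3/2)*(-¼)) = (3 + n)*(-3/8) = -9/8 - 3*n/8)
(R(-88) + (-138184 + V(-240, -358))) - 205633 = (188 + (-138184 + (-9/8 - 3/8*(-358)))) - 205633 = (188 + (-138184 + (-9/8 + 537/4))) - 205633 = (188 + (-138184 + 1065/8)) - 205633 = (188 - 1104407/8) - 205633 = -1102903/8 - 205633 = -2747967/8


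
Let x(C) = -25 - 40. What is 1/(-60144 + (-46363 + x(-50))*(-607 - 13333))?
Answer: 1/647146176 ≈ 1.5452e-9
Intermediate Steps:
x(C) = -65
1/(-60144 + (-46363 + x(-50))*(-607 - 13333)) = 1/(-60144 + (-46363 - 65)*(-607 - 13333)) = 1/(-60144 - 46428*(-13940)) = 1/(-60144 + 647206320) = 1/647146176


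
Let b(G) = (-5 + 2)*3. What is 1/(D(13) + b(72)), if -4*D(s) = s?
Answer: -4/49 ≈ -0.081633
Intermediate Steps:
D(s) = -s/4
b(G) = -9 (b(G) = -3*3 = -9)
1/(D(13) + b(72)) = 1/(-¼*13 - 9) = 1/(-13/4 - 9) = 1/(-49/4) = -4/49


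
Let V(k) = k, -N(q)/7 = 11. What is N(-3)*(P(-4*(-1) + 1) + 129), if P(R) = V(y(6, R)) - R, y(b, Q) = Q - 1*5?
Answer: -9548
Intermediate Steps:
N(q) = -77 (N(q) = -7*11 = -77)
y(b, Q) = -5 + Q (y(b, Q) = Q - 5 = -5 + Q)
P(R) = -5 (P(R) = (-5 + R) - R = -5)
N(-3)*(P(-4*(-1) + 1) + 129) = -77*(-5 + 129) = -77*124 = -9548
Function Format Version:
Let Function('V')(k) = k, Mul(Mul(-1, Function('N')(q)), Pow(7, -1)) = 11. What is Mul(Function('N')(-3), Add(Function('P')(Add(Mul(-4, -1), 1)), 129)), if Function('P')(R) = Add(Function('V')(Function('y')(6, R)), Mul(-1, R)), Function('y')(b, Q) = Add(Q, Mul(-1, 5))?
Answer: -9548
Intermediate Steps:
Function('N')(q) = -77 (Function('N')(q) = Mul(-7, 11) = -77)
Function('y')(b, Q) = Add(-5, Q) (Function('y')(b, Q) = Add(Q, -5) = Add(-5, Q))
Function('P')(R) = -5 (Function('P')(R) = Add(Add(-5, R), Mul(-1, R)) = -5)
Mul(Function('N')(-3), Add(Function('P')(Add(Mul(-4, -1), 1)), 129)) = Mul(-77, Add(-5, 129)) = Mul(-77, 124) = -9548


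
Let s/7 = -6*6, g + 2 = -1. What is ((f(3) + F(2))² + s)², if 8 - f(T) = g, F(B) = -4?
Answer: 41209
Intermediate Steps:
g = -3 (g = -2 - 1 = -3)
f(T) = 11 (f(T) = 8 - 1*(-3) = 8 + 3 = 11)
s = -252 (s = 7*(-6*6) = 7*(-36) = -252)
((f(3) + F(2))² + s)² = ((11 - 4)² - 252)² = (7² - 252)² = (49 - 252)² = (-203)² = 41209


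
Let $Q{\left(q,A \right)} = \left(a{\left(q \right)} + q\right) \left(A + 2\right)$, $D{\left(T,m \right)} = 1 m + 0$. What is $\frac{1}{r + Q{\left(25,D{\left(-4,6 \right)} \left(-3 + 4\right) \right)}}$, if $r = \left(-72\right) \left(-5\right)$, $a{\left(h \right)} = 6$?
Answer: $\frac{1}{608} \approx 0.0016447$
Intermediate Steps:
$D{\left(T,m \right)} = m$ ($D{\left(T,m \right)} = m + 0 = m$)
$Q{\left(q,A \right)} = \left(2 + A\right) \left(6 + q\right)$ ($Q{\left(q,A \right)} = \left(6 + q\right) \left(A + 2\right) = \left(6 + q\right) \left(2 + A\right) = \left(2 + A\right) \left(6 + q\right)$)
$r = 360$
$\frac{1}{r + Q{\left(25,D{\left(-4,6 \right)} \left(-3 + 4\right) \right)}} = \frac{1}{360 + \left(12 + 2 \cdot 25 + 6 \cdot 6 \left(-3 + 4\right) + 6 \left(-3 + 4\right) 25\right)} = \frac{1}{360 + \left(12 + 50 + 6 \cdot 6 \cdot 1 + 6 \cdot 1 \cdot 25\right)} = \frac{1}{360 + \left(12 + 50 + 6 \cdot 6 + 6 \cdot 25\right)} = \frac{1}{360 + \left(12 + 50 + 36 + 150\right)} = \frac{1}{360 + 248} = \frac{1}{608}$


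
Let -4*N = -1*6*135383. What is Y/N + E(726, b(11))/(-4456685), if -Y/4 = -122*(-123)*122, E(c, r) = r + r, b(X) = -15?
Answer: -4351463637526/120671877071 ≈ -36.060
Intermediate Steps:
E(c, r) = 2*r
N = 406149/2 (N = -(-1*6)*135383/4 = -(-3)*135383/2 = -¼*(-812298) = 406149/2 ≈ 2.0307e+5)
Y = -7322928 (Y = -4*(-122*(-123))*122 = -60024*122 = -4*1830732 = -7322928)
Y/N + E(726, b(11))/(-4456685) = -7322928/406149/2 + (2*(-15))/(-4456685) = -7322928*2/406149 - 30*(-1/4456685) = -4881952/135383 + 6/891337 = -4351463637526/120671877071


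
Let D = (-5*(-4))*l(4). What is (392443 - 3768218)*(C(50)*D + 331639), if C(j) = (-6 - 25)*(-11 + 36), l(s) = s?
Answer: -910240595225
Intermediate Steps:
C(j) = -775 (C(j) = -31*25 = -775)
D = 80 (D = -5*(-4)*4 = 20*4 = 80)
(392443 - 3768218)*(C(50)*D + 331639) = (392443 - 3768218)*(-775*80 + 331639) = -3375775*(-62000 + 331639) = -3375775*269639 = -910240595225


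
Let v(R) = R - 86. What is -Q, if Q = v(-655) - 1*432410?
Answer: 433151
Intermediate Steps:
v(R) = -86 + R
Q = -433151 (Q = (-86 - 655) - 1*432410 = -741 - 432410 = -433151)
-Q = -1*(-433151) = 433151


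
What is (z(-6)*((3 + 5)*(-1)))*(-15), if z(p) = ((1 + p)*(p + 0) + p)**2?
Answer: 69120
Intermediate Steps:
z(p) = (p + p*(1 + p))**2 (z(p) = ((1 + p)*p + p)**2 = (p*(1 + p) + p)**2 = (p + p*(1 + p))**2)
(z(-6)*((3 + 5)*(-1)))*(-15) = (((-6)**2*(2 - 6)**2)*((3 + 5)*(-1)))*(-15) = ((36*(-4)**2)*(8*(-1)))*(-15) = ((36*16)*(-8))*(-15) = (576*(-8))*(-15) = -4608*(-15) = 69120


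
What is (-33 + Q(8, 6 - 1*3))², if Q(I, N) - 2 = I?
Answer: 529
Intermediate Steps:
Q(I, N) = 2 + I
(-33 + Q(8, 6 - 1*3))² = (-33 + (2 + 8))² = (-33 + 10)² = (-23)² = 529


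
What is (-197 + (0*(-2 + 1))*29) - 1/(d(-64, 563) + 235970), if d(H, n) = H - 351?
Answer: -46404336/235555 ≈ -197.00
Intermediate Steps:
d(H, n) = -351 + H
(-197 + (0*(-2 + 1))*29) - 1/(d(-64, 563) + 235970) = (-197 + (0*(-2 + 1))*29) - 1/((-351 - 64) + 235970) = (-197 + (0*(-1))*29) - 1/(-415 + 235970) = (-197 + 0*29) - 1/235555 = (-197 + 0) - 1*1/235555 = -197 - 1/235555 = -46404336/235555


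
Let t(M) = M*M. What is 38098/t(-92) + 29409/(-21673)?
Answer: 288390089/91720136 ≈ 3.1442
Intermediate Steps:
t(M) = M**2
38098/t(-92) + 29409/(-21673) = 38098/((-92)**2) + 29409/(-21673) = 38098/8464 + 29409*(-1/21673) = 38098*(1/8464) - 29409/21673 = 19049/4232 - 29409/21673 = 288390089/91720136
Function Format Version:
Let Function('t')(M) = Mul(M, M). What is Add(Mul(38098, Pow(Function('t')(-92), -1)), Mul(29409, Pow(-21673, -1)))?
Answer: Rational(288390089, 91720136) ≈ 3.1442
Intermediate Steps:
Function('t')(M) = Pow(M, 2)
Add(Mul(38098, Pow(Function('t')(-92), -1)), Mul(29409, Pow(-21673, -1))) = Add(Mul(38098, Pow(Pow(-92, 2), -1)), Mul(29409, Pow(-21673, -1))) = Add(Mul(38098, Pow(8464, -1)), Mul(29409, Rational(-1, 21673))) = Add(Mul(38098, Rational(1, 8464)), Rational(-29409, 21673)) = Add(Rational(19049, 4232), Rational(-29409, 21673)) = Rational(288390089, 91720136)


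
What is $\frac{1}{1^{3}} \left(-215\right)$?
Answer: $-215$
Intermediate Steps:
$\frac{1}{1^{3}} \left(-215\right) = 1^{-1} \left(-215\right) = 1 \left(-215\right) = -215$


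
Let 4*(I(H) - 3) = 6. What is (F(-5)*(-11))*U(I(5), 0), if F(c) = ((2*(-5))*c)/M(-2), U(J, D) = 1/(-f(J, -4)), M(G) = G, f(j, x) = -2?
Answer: 275/2 ≈ 137.50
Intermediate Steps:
I(H) = 9/2 (I(H) = 3 + (1/4)*6 = 3 + 3/2 = 9/2)
U(J, D) = 1/2 (U(J, D) = 1/(-1*(-2)) = 1/2)
F(c) = 5*c (F(c) = ((2*(-5))*c)/(-2) = -10*c*(-1/2) = 5*c)
(F(-5)*(-11))*U(I(5), 0) = ((5*(-5))*(-11))*(1/2) = -25*(-11)*(1/2) = 275*(1/2) = 275/2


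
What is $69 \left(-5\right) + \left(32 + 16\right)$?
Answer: $-297$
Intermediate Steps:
$69 \left(-5\right) + \left(32 + 16\right) = -345 + 48 = -297$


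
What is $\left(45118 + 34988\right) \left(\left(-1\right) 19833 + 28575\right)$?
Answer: $700286652$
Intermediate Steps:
$\left(45118 + 34988\right) \left(\left(-1\right) 19833 + 28575\right) = 80106 \left(-19833 + 28575\right) = 80106 \cdot 8742 = 700286652$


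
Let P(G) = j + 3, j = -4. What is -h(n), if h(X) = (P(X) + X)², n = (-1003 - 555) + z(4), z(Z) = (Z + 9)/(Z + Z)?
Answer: -155226681/64 ≈ -2.4254e+6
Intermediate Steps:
z(Z) = (9 + Z)/(2*Z) (z(Z) = (9 + Z)/((2*Z)) = (9 + Z)*(1/(2*Z)) = (9 + Z)/(2*Z))
P(G) = -1 (P(G) = -4 + 3 = -1)
n = -12451/8 (n = (-1003 - 555) + (½)*(9 + 4)/4 = -1558 + (½)*(¼)*13 = -1558 + 13/8 = -12451/8 ≈ -1556.4)
h(X) = (-1 + X)²
-h(n) = -(-1 - 12451/8)² = -(-12459/8)² = -1*155226681/64 = -155226681/64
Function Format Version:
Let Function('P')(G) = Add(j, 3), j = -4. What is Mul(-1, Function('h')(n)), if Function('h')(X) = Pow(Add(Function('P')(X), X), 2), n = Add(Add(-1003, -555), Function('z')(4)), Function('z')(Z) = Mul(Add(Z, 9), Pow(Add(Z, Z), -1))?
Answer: Rational(-155226681, 64) ≈ -2.4254e+6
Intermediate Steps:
Function('z')(Z) = Mul(Rational(1, 2), Pow(Z, -1), Add(9, Z)) (Function('z')(Z) = Mul(Add(9, Z), Pow(Mul(2, Z), -1)) = Mul(Add(9, Z), Mul(Rational(1, 2), Pow(Z, -1))) = Mul(Rational(1, 2), Pow(Z, -1), Add(9, Z)))
Function('P')(G) = -1 (Function('P')(G) = Add(-4, 3) = -1)
n = Rational(-12451, 8) (n = Add(Add(-1003, -555), Mul(Rational(1, 2), Pow(4, -1), Add(9, 4))) = Add(-1558, Mul(Rational(1, 2), Rational(1, 4), 13)) = Add(-1558, Rational(13, 8)) = Rational(-12451, 8) ≈ -1556.4)
Function('h')(X) = Pow(Add(-1, X), 2)
Mul(-1, Function('h')(n)) = Mul(-1, Pow(Add(-1, Rational(-12451, 8)), 2)) = Mul(-1, Pow(Rational(-12459, 8), 2)) = Mul(-1, Rational(155226681, 64)) = Rational(-155226681, 64)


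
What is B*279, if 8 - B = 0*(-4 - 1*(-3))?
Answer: 2232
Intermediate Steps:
B = 8 (B = 8 - 0*(-4 - 1*(-3)) = 8 - 0*(-4 + 3) = 8 - 0*(-1) = 8 - 1*0 = 8 + 0 = 8)
B*279 = 8*279 = 2232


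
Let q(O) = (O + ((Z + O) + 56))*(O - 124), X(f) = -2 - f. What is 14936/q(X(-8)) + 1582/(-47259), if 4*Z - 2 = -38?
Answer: -6075206/2788281 ≈ -2.1788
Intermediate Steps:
Z = -9 (Z = ½ + (¼)*(-38) = ½ - 19/2 = -9)
q(O) = (-124 + O)*(47 + 2*O) (q(O) = (O + ((-9 + O) + 56))*(O - 124) = (O + (47 + O))*(-124 + O) = (47 + 2*O)*(-124 + O) = (-124 + O)*(47 + 2*O))
14936/q(X(-8)) + 1582/(-47259) = 14936/(-5828 - 201*(-2 - 1*(-8)) + 2*(-2 - 1*(-8))²) + 1582/(-47259) = 14936/(-5828 - 201*(-2 + 8) + 2*(-2 + 8)²) + 1582*(-1/47259) = 14936/(-5828 - 201*6 + 2*6²) - 1582/47259 = 14936/(-5828 - 1206 + 2*36) - 1582/47259 = 14936/(-5828 - 1206 + 72) - 1582/47259 = 14936/(-6962) - 1582/47259 = 14936*(-1/6962) - 1582/47259 = -7468/3481 - 1582/47259 = -6075206/2788281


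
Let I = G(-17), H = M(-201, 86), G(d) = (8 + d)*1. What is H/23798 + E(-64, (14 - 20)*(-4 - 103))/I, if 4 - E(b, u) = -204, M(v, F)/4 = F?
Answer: -2473444/107091 ≈ -23.097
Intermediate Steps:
G(d) = 8 + d
M(v, F) = 4*F
E(b, u) = 208 (E(b, u) = 4 - 1*(-204) = 4 + 204 = 208)
H = 344 (H = 4*86 = 344)
I = -9 (I = 8 - 17 = -9)
H/23798 + E(-64, (14 - 20)*(-4 - 103))/I = 344/23798 + 208/(-9) = 344*(1/23798) + 208*(-1/9) = 172/11899 - 208/9 = -2473444/107091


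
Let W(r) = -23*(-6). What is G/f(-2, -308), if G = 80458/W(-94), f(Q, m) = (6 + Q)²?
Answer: 40229/1104 ≈ 36.439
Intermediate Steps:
W(r) = 138
G = 40229/69 (G = 80458/138 = 80458*(1/138) = 40229/69 ≈ 583.03)
G/f(-2, -308) = 40229/(69*((6 - 2)²)) = 40229/(69*(4²)) = (40229/69)/16 = (40229/69)*(1/16) = 40229/1104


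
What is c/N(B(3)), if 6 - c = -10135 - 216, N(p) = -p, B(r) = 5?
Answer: -10357/5 ≈ -2071.4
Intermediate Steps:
c = 10357 (c = 6 - (-10135 - 216) = 6 - 1*(-10351) = 6 + 10351 = 10357)
c/N(B(3)) = 10357/(-1*5) = 10357/(-5) = -⅕*10357 = -10357/5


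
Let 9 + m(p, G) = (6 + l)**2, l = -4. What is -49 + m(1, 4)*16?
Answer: -129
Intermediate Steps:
m(p, G) = -5 (m(p, G) = -9 + (6 - 4)**2 = -9 + 2**2 = -9 + 4 = -5)
-49 + m(1, 4)*16 = -49 - 5*16 = -49 - 80 = -129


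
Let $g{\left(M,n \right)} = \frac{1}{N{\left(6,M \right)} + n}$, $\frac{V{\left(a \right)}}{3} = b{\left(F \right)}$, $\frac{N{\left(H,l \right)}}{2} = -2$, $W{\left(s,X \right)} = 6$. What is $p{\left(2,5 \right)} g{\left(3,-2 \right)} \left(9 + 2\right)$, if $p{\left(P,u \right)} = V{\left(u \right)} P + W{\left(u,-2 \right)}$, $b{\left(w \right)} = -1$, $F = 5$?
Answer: $0$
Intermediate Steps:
$N{\left(H,l \right)} = -4$ ($N{\left(H,l \right)} = 2 \left(-2\right) = -4$)
$V{\left(a \right)} = -3$ ($V{\left(a \right)} = 3 \left(-1\right) = -3$)
$g{\left(M,n \right)} = \frac{1}{-4 + n}$
$p{\left(P,u \right)} = 6 - 3 P$ ($p{\left(P,u \right)} = - 3 P + 6 = 6 - 3 P$)
$p{\left(2,5 \right)} g{\left(3,-2 \right)} \left(9 + 2\right) = \left(6 - 6\right) \frac{9 + 2}{-4 - 2} = \left(6 - 6\right) \frac{1}{-6} \cdot 11 = 0 \left(\left(- \frac{1}{6}\right) 11\right) = 0 \left(- \frac{11}{6}\right) = 0$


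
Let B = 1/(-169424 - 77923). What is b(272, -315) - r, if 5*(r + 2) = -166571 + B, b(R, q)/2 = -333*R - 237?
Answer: -183419920502/1236735 ≈ -1.4831e+5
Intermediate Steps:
b(R, q) = -474 - 666*R (b(R, q) = 2*(-333*R - 237) = 2*(-237 - 333*R) = -474 - 666*R)
B = -1/247347 (B = 1/(-247347) = -1/247347 ≈ -4.0429e-6)
r = -41203310608/1236735 (r = -2 + (-166571 - 1/247347)/5 = -2 + (⅕)*(-41200837138/247347) = -2 - 41200837138/1236735 = -41203310608/1236735 ≈ -33316.)
b(272, -315) - r = (-474 - 666*272) - 1*(-41203310608/1236735) = (-474 - 181152) + 41203310608/1236735 = -181626 + 41203310608/1236735 = -183419920502/1236735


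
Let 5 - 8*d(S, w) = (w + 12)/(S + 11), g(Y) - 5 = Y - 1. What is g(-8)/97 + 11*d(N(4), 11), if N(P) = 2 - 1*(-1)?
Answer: 49701/10864 ≈ 4.5748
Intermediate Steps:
g(Y) = 4 + Y (g(Y) = 5 + (Y - 1) = 5 + (-1 + Y) = 4 + Y)
N(P) = 3 (N(P) = 2 + 1 = 3)
d(S, w) = 5/8 - (12 + w)/(8*(11 + S)) (d(S, w) = 5/8 - (w + 12)/(8*(S + 11)) = 5/8 - (12 + w)/(8*(11 + S)))
g(-8)/97 + 11*d(N(4), 11) = (4 - 8)/97 + 11*((43 - 1*11 + 5*3)/(8*(11 + 3))) = -4*1/97 + 11*((1/8)*(43 - 11 + 15)/14) = -4/97 + 11*((1/8)*(1/14)*47) = -4/97 + 11*(47/112) = -4/97 + 517/112 = 49701/10864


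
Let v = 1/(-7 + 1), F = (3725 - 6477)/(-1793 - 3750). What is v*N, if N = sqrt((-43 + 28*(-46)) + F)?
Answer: -I*sqrt(40879519683)/33258 ≈ -6.0793*I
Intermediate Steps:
F = 2752/5543 (F = -2752/(-5543) = -2752*(-1/5543) = 2752/5543 ≈ 0.49648)
v = -1/6 (v = 1/(-6) = -1/6 ≈ -0.16667)
N = I*sqrt(40879519683)/5543 (N = sqrt((-43 + 28*(-46)) + 2752/5543) = sqrt((-43 - 1288) + 2752/5543) = sqrt(-1331 + 2752/5543) = sqrt(-7374981/5543) = I*sqrt(40879519683)/5543 ≈ 36.476*I)
v*N = -I*sqrt(40879519683)/33258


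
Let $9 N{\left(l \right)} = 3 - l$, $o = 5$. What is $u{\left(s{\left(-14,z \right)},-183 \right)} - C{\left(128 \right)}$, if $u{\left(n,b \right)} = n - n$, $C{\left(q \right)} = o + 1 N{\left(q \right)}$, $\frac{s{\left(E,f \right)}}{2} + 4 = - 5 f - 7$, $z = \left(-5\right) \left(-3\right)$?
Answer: $\frac{80}{9} \approx 8.8889$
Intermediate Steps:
$z = 15$
$N{\left(l \right)} = \frac{1}{3} - \frac{l}{9}$ ($N{\left(l \right)} = \frac{3 - l}{9} = \frac{1}{3} - \frac{l}{9}$)
$s{\left(E,f \right)} = -22 - 10 f$ ($s{\left(E,f \right)} = -8 + 2 \left(- 5 f - 7\right) = -8 + 2 \left(-7 - 5 f\right) = -8 - \left(14 + 10 f\right) = -22 - 10 f$)
$C{\left(q \right)} = \frac{16}{3} - \frac{q}{9}$ ($C{\left(q \right)} = 5 + 1 \left(\frac{1}{3} - \frac{q}{9}\right) = 5 - \left(- \frac{1}{3} + \frac{q}{9}\right) = \frac{16}{3} - \frac{q}{9}$)
$u{\left(n,b \right)} = 0$
$u{\left(s{\left(-14,z \right)},-183 \right)} - C{\left(128 \right)} = 0 - \left(\frac{16}{3} - \frac{128}{9}\right) = 0 - - \frac{80}{9} = 0 + \frac{80}{9} = \frac{80}{9}$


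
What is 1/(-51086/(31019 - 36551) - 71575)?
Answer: -2766/197950907 ≈ -1.3973e-5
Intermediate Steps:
1/(-51086/(31019 - 36551) - 71575) = 1/(-51086/(-5532) - 71575) = 1/(-51086*(-1/5532) - 71575) = 1/(25543/2766 - 71575) = 1/(-197950907/2766) = -2766/197950907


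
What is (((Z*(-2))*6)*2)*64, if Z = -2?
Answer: 3072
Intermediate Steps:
(((Z*(-2))*6)*2)*64 = ((-2*(-2)*6)*2)*64 = ((4*6)*2)*64 = (24*2)*64 = 48*64 = 3072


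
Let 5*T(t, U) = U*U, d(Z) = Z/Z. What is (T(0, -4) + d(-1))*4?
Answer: 84/5 ≈ 16.800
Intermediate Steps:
d(Z) = 1
T(t, U) = U²/5 (T(t, U) = (U*U)/5 = U²/5)
(T(0, -4) + d(-1))*4 = ((⅕)*(-4)² + 1)*4 = ((⅕)*16 + 1)*4 = (16/5 + 1)*4 = (21/5)*4 = 84/5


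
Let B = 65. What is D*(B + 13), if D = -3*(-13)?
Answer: 3042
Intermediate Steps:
D = 39
D*(B + 13) = 39*(65 + 13) = 39*78 = 3042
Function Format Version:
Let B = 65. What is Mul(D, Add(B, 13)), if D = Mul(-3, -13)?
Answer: 3042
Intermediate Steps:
D = 39
Mul(D, Add(B, 13)) = Mul(39, Add(65, 13)) = Mul(39, 78) = 3042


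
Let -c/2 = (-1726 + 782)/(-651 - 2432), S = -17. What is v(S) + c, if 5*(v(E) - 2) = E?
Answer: -31021/15415 ≈ -2.0124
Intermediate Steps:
c = -1888/3083 (c = -2*(-1726 + 782)/(-651 - 2432) = -(-1888)/(-3083) = -(-1888)*(-1)/3083 = -2*944/3083 = -1888/3083 ≈ -0.61239)
v(E) = 2 + E/5
v(S) + c = (2 + (1/5)*(-17)) - 1888/3083 = (2 - 17/5) - 1888/3083 = -7/5 - 1888/3083 = -31021/15415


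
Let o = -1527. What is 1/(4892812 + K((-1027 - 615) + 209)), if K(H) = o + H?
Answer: 1/4889852 ≈ 2.0451e-7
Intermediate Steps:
K(H) = -1527 + H
1/(4892812 + K((-1027 - 615) + 209)) = 1/(4892812 + (-1527 + ((-1027 - 615) + 209))) = 1/(4892812 + (-1527 + (-1642 + 209))) = 1/(4892812 + (-1527 - 1433)) = 1/(4892812 - 2960) = 1/4889852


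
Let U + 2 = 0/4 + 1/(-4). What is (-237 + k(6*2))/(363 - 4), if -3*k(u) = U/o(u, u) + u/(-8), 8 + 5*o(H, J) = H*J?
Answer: -128641/195296 ≈ -0.65870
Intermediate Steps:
U = -9/4 (U = -2 + (0/4 + 1/(-4)) = -2 + (0*(¼) + 1*(-¼)) = -2 + (0 - ¼) = -2 - ¼ = -9/4 ≈ -2.2500)
o(H, J) = -8/5 + H*J/5 (o(H, J) = -8/5 + (H*J)/5 = -8/5 + H*J/5)
k(u) = u/24 + 3/(4*(-8/5 + u²/5)) (k(u) = -(-9/(4*(-8/5 + u*u/5)) + u/(-8))/3 = -(-9/(4*(-8/5 + u²/5)) + u*(-⅛))/3 = -(-9/(4*(-8/5 + u²/5)) - u/8)/3 = u/24 + 3/(4*(-8/5 + u²/5)))
(-237 + k(6*2))/(363 - 4) = (-237 + (90 + (6*2)*(-8 + (6*2)²))/(24*(-8 + (6*2)²)))/(363 - 4) = (-237 + (90 + 12*(-8 + 12²))/(24*(-8 + 12²)))/359 = (-237 + (90 + 12*(-8 + 144))/(24*(-8 + 144)))*(1/359) = (-237 + (1/24)*(90 + 12*136)/136)*(1/359) = (-237 + (1/24)*(1/136)*(90 + 1632))*(1/359) = (-237 + (1/24)*(1/136)*1722)*(1/359) = (-237 + 287/544)*(1/359) = -128641/544*1/359 = -128641/195296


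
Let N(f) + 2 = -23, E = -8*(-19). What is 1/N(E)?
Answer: -1/25 ≈ -0.040000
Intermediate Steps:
E = 152
N(f) = -25 (N(f) = -2 - 23 = -25)
1/N(E) = 1/(-25) = -1/25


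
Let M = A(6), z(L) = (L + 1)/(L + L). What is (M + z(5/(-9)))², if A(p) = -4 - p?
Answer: 2704/25 ≈ 108.16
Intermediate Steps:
z(L) = (1 + L)/(2*L) (z(L) = (1 + L)/((2*L)) = (1 + L)*(1/(2*L)) = (1 + L)/(2*L))
M = -10 (M = -4 - 1*6 = -4 - 6 = -10)
(M + z(5/(-9)))² = (-10 + (1 + 5/(-9))/(2*((5/(-9)))))² = (-10 + (1 + 5*(-⅑))/(2*((5*(-⅑)))))² = (-10 + (1 - 5/9)/(2*(-5/9)))² = (-10 + (½)*(-9/5)*(4/9))² = (-10 - ⅖)² = (-52/5)² = 2704/25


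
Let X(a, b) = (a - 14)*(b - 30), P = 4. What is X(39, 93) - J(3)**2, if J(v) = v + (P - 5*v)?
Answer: 1511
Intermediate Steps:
X(a, b) = (-30 + b)*(-14 + a) (X(a, b) = (-14 + a)*(-30 + b) = (-30 + b)*(-14 + a))
J(v) = 4 - 4*v (J(v) = v + (4 - 5*v) = 4 - 4*v)
X(39, 93) - J(3)**2 = (420 - 30*39 - 14*93 + 39*93) - (4 - 4*3)**2 = (420 - 1170 - 1302 + 3627) - (4 - 12)**2 = 1575 - 1*(-8)**2 = 1575 - 1*64 = 1575 - 64 = 1511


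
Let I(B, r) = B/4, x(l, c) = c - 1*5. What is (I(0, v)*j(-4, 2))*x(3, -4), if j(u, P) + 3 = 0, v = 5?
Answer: 0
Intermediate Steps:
x(l, c) = -5 + c (x(l, c) = c - 5 = -5 + c)
j(u, P) = -3 (j(u, P) = -3 + 0 = -3)
I(B, r) = B/4 (I(B, r) = B*(1/4) = B/4)
(I(0, v)*j(-4, 2))*x(3, -4) = (((1/4)*0)*(-3))*(-5 - 4) = (0*(-3))*(-9) = 0*(-9) = 0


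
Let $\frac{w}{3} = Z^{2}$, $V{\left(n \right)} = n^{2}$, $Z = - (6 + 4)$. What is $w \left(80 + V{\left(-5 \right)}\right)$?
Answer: $31500$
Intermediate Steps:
$Z = -10$ ($Z = \left(-1\right) 10 = -10$)
$w = 300$ ($w = 3 \left(-10\right)^{2} = 3 \cdot 100 = 300$)
$w \left(80 + V{\left(-5 \right)}\right) = 300 \left(80 + \left(-5\right)^{2}\right) = 300 \left(80 + 25\right) = 300 \cdot 105 = 31500$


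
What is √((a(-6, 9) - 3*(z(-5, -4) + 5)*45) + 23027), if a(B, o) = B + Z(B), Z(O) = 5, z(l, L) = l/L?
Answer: √88729/2 ≈ 148.94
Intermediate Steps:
a(B, o) = 5 + B (a(B, o) = B + 5 = 5 + B)
√((a(-6, 9) - 3*(z(-5, -4) + 5)*45) + 23027) = √(((5 - 6) - 3*(-5/(-4) + 5)*45) + 23027) = √((-1 - 3*(-5*(-¼) + 5)*45) + 23027) = √((-1 - 3*(5/4 + 5)*45) + 23027) = √((-1 - 3*25/4*45) + 23027) = √((-1 - 75/4*45) + 23027) = √((-1 - 3375/4) + 23027) = √(-3379/4 + 23027) = √(88729/4) = √88729/2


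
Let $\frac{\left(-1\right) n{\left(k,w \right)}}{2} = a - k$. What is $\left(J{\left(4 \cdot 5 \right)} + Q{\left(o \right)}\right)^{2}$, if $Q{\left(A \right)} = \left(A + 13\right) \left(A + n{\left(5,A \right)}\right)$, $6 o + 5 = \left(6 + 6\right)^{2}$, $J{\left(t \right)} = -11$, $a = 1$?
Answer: $\frac{1614673489}{1296} \approx 1.2459 \cdot 10^{6}$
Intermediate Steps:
$n{\left(k,w \right)} = -2 + 2 k$ ($n{\left(k,w \right)} = - 2 \left(1 - k\right) = -2 + 2 k$)
$o = \frac{139}{6}$ ($o = - \frac{5}{6} + \frac{\left(6 + 6\right)^{2}}{6} = - \frac{5}{6} + \frac{12^{2}}{6} = - \frac{5}{6} + \frac{1}{6} \cdot 144 = - \frac{5}{6} + 24 = \frac{139}{6} \approx 23.167$)
$Q{\left(A \right)} = \left(8 + A\right) \left(13 + A\right)$ ($Q{\left(A \right)} = \left(A + 13\right) \left(A + \left(-2 + 2 \cdot 5\right)\right) = \left(13 + A\right) \left(A + \left(-2 + 10\right)\right) = \left(13 + A\right) \left(A + 8\right) = \left(13 + A\right) \left(8 + A\right) = \left(8 + A\right) \left(13 + A\right)$)
$\left(J{\left(4 \cdot 5 \right)} + Q{\left(o \right)}\right)^{2} = \left(-11 + \left(104 + \left(\frac{139}{6}\right)^{2} + 21 \cdot \frac{139}{6}\right)\right)^{2} = \left(-11 + \left(104 + \frac{19321}{36} + \frac{973}{2}\right)\right)^{2} = \left(-11 + \frac{40579}{36}\right)^{2} = \left(\frac{40183}{36}\right)^{2} = \frac{1614673489}{1296}$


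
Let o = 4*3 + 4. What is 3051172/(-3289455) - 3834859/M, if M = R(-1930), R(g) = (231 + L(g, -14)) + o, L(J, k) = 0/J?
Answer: -970411519333/62499645 ≈ -15527.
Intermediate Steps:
L(J, k) = 0
o = 16 (o = 12 + 4 = 16)
R(g) = 247 (R(g) = (231 + 0) + 16 = 231 + 16 = 247)
M = 247
3051172/(-3289455) - 3834859/M = 3051172/(-3289455) - 3834859/247 = 3051172*(-1/3289455) - 3834859*1/247 = -3051172/3289455 - 3834859/247 = -970411519333/62499645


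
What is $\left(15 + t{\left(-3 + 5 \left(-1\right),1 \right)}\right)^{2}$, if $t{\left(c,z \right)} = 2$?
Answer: $289$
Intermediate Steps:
$\left(15 + t{\left(-3 + 5 \left(-1\right),1 \right)}\right)^{2} = \left(15 + 2\right)^{2} = 17^{2} = 289$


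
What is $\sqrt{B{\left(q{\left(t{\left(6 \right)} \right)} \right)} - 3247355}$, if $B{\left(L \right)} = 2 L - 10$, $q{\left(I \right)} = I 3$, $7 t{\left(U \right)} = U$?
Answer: $\frac{i \sqrt{159120633}}{7} \approx 1802.0 i$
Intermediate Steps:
$t{\left(U \right)} = \frac{U}{7}$
$q{\left(I \right)} = 3 I$
$B{\left(L \right)} = -10 + 2 L$
$\sqrt{B{\left(q{\left(t{\left(6 \right)} \right)} \right)} - 3247355} = \sqrt{\left(-10 + 2 \cdot 3 \cdot \frac{1}{7} \cdot 6\right) - 3247355} = \sqrt{\left(-10 + 2 \cdot 3 \cdot \frac{6}{7}\right) - 3247355} = \sqrt{\left(-10 + 2 \cdot \frac{18}{7}\right) - 3247355} = \sqrt{\left(-10 + \frac{36}{7}\right) - 3247355} = \sqrt{- \frac{34}{7} - 3247355} = \sqrt{- \frac{22731519}{7}} = \frac{i \sqrt{159120633}}{7}$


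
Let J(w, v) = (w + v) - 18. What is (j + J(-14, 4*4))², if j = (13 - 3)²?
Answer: 7056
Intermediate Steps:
J(w, v) = -18 + v + w (J(w, v) = (v + w) - 18 = -18 + v + w)
j = 100 (j = 10² = 100)
(j + J(-14, 4*4))² = (100 + (-18 + 4*4 - 14))² = (100 + (-18 + 16 - 14))² = (100 - 16)² = 84² = 7056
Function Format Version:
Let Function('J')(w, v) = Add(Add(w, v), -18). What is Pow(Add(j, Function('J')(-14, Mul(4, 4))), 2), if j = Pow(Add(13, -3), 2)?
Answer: 7056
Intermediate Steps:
Function('J')(w, v) = Add(-18, v, w) (Function('J')(w, v) = Add(Add(v, w), -18) = Add(-18, v, w))
j = 100 (j = Pow(10, 2) = 100)
Pow(Add(j, Function('J')(-14, Mul(4, 4))), 2) = Pow(Add(100, Add(-18, Mul(4, 4), -14)), 2) = Pow(Add(100, Add(-18, 16, -14)), 2) = Pow(Add(100, -16), 2) = Pow(84, 2) = 7056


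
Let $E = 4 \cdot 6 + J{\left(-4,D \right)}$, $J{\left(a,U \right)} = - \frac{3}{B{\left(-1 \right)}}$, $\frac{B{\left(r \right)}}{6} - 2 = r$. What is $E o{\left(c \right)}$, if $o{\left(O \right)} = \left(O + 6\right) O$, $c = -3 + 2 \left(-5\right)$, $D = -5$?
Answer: $\frac{4277}{2} \approx 2138.5$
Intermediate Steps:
$B{\left(r \right)} = 12 + 6 r$
$J{\left(a,U \right)} = - \frac{1}{2}$ ($J{\left(a,U \right)} = - \frac{3}{12 + 6 \left(-1\right)} = - \frac{3}{12 - 6} = - \frac{3}{6} = \left(-3\right) \frac{1}{6} = - \frac{1}{2}$)
$E = \frac{47}{2}$ ($E = 4 \cdot 6 - \frac{1}{2} = 24 - \frac{1}{2} = \frac{47}{2} \approx 23.5$)
$c = -13$ ($c = -3 - 10 = -13$)
$o{\left(O \right)} = O \left(6 + O\right)$ ($o{\left(O \right)} = \left(6 + O\right) O = O \left(6 + O\right)$)
$E o{\left(c \right)} = \frac{47 \left(- 13 \left(6 - 13\right)\right)}{2} = \frac{47 \left(\left(-13\right) \left(-7\right)\right)}{2} = \frac{47}{2} \cdot 91 = \frac{4277}{2}$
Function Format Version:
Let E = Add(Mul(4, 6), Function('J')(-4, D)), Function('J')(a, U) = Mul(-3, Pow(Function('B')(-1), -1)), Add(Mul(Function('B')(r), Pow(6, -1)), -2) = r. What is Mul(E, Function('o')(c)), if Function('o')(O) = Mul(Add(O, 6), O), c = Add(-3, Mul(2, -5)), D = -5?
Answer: Rational(4277, 2) ≈ 2138.5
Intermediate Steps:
Function('B')(r) = Add(12, Mul(6, r))
Function('J')(a, U) = Rational(-1, 2) (Function('J')(a, U) = Mul(-3, Pow(Add(12, Mul(6, -1)), -1)) = Mul(-3, Pow(Add(12, -6), -1)) = Mul(-3, Pow(6, -1)) = Mul(-3, Rational(1, 6)) = Rational(-1, 2))
E = Rational(47, 2) (E = Add(Mul(4, 6), Rational(-1, 2)) = Add(24, Rational(-1, 2)) = Rational(47, 2) ≈ 23.500)
c = -13 (c = Add(-3, -10) = -13)
Function('o')(O) = Mul(O, Add(6, O)) (Function('o')(O) = Mul(Add(6, O), O) = Mul(O, Add(6, O)))
Mul(E, Function('o')(c)) = Mul(Rational(47, 2), Mul(-13, Add(6, -13))) = Mul(Rational(47, 2), Mul(-13, -7)) = Mul(Rational(47, 2), 91) = Rational(4277, 2)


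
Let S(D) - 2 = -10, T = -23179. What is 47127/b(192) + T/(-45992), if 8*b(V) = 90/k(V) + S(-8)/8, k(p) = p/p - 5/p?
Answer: 3242923814711/786141256 ≈ 4125.1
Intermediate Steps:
S(D) = -8 (S(D) = 2 - 10 = -8)
k(p) = 1 - 5/p
b(V) = -1/8 + 45*V/(4*(-5 + V)) (b(V) = (90/(((-5 + V)/V)) - 8/8)/8 = (90*(V/(-5 + V)) - 8*1/8)/8 = (90*V/(-5 + V) - 1)/8 = (-1 + 90*V/(-5 + V))/8 = -1/8 + 45*V/(4*(-5 + V)))
47127/b(192) + T/(-45992) = 47127/(((5 + 89*192)/(8*(-5 + 192)))) - 23179/(-45992) = 47127/(((1/8)*(5 + 17088)/187)) - 23179*(-1/45992) = 47127/(((1/8)*(1/187)*17093)) + 23179/45992 = 47127/(17093/1496) + 23179/45992 = 47127*(1496/17093) + 23179/45992 = 70501992/17093 + 23179/45992 = 3242923814711/786141256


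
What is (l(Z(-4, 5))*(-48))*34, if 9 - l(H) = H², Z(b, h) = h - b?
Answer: 117504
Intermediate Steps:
l(H) = 9 - H²
(l(Z(-4, 5))*(-48))*34 = ((9 - (5 - 1*(-4))²)*(-48))*34 = ((9 - (5 + 4)²)*(-48))*34 = ((9 - 1*9²)*(-48))*34 = ((9 - 1*81)*(-48))*34 = ((9 - 81)*(-48))*34 = -72*(-48)*34 = 3456*34 = 117504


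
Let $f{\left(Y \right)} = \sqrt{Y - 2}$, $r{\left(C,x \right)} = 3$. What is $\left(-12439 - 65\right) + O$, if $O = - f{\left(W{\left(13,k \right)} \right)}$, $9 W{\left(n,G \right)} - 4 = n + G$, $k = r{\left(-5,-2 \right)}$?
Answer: $-12504 - \frac{\sqrt{2}}{3} \approx -12504.0$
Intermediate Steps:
$k = 3$
$W{\left(n,G \right)} = \frac{4}{9} + \frac{G}{9} + \frac{n}{9}$ ($W{\left(n,G \right)} = \frac{4}{9} + \frac{n + G}{9} = \frac{4}{9} + \frac{G + n}{9} = \frac{4}{9} + \left(\frac{G}{9} + \frac{n}{9}\right) = \frac{4}{9} + \frac{G}{9} + \frac{n}{9}$)
$f{\left(Y \right)} = \sqrt{-2 + Y}$
$O = - \frac{\sqrt{2}}{3}$ ($O = - \sqrt{-2 + \left(\frac{4}{9} + \frac{1}{9} \cdot 3 + \frac{1}{9} \cdot 13\right)} = - \sqrt{-2 + \left(\frac{4}{9} + \frac{1}{3} + \frac{13}{9}\right)} = - \sqrt{-2 + \frac{20}{9}} = - \sqrt{\frac{2}{9}} = - \frac{\sqrt{2}}{3} \approx -0.4714$)
$\left(-12439 - 65\right) + O = \left(-12439 - 65\right) - \frac{\sqrt{2}}{3} = -12504 - \frac{\sqrt{2}}{3}$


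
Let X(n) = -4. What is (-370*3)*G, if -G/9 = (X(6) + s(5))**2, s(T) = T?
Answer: 9990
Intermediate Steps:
G = -9 (G = -9*(-4 + 5)**2 = -9*1**2 = -9*1 = -9)
(-370*3)*G = -370*3*(-9) = -37*30*(-9) = -1110*(-9) = 9990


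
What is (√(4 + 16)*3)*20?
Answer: 120*√5 ≈ 268.33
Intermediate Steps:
(√(4 + 16)*3)*20 = (√20*3)*20 = ((2*√5)*3)*20 = (6*√5)*20 = 120*√5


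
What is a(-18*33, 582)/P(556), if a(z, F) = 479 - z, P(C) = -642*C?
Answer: -1073/356952 ≈ -0.0030060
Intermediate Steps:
a(-18*33, 582)/P(556) = (479 - (-18)*33)/((-642*556)) = (479 - 1*(-594))/(-356952) = (479 + 594)*(-1/356952) = 1073*(-1/356952) = -1073/356952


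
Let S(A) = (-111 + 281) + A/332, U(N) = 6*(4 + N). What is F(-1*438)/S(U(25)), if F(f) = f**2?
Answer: 31846104/28307 ≈ 1125.0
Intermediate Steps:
U(N) = 24 + 6*N
S(A) = 170 + A/332 (S(A) = 170 + A*(1/332) = 170 + A/332)
F(-1*438)/S(U(25)) = (-1*438)**2/(170 + (24 + 6*25)/332) = (-438)**2/(170 + (24 + 150)/332) = 191844/(170 + (1/332)*174) = 191844/(170 + 87/166) = 191844/(28307/166) = 191844*(166/28307) = 31846104/28307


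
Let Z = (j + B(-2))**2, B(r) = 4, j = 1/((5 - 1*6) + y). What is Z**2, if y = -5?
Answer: 279841/1296 ≈ 215.93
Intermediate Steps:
j = -1/6 (j = 1/((5 - 1*6) - 5) = 1/((5 - 6) - 5) = 1/(-1 - 5) = 1/(-6) = -1/6 ≈ -0.16667)
Z = 529/36 (Z = (-1/6 + 4)**2 = (23/6)**2 = 529/36 ≈ 14.694)
Z**2 = (529/36)**2 = 279841/1296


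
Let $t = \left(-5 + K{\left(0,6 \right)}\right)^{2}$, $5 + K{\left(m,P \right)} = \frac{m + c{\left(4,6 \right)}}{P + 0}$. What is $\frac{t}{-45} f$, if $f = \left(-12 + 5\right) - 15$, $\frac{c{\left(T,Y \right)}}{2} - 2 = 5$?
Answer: $\frac{11638}{405} \approx 28.736$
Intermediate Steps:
$c{\left(T,Y \right)} = 14$ ($c{\left(T,Y \right)} = 4 + 2 \cdot 5 = 4 + 10 = 14$)
$K{\left(m,P \right)} = -5 + \frac{14 + m}{P}$ ($K{\left(m,P \right)} = -5 + \frac{m + 14}{P + 0} = -5 + \frac{14 + m}{P}$)
$f = -22$ ($f = -7 - 15 = -22$)
$t = \frac{529}{9}$ ($t = \left(-5 + \frac{14 + 0 - 30}{6}\right)^{2} = \left(-5 + \frac{1}{6} \left(-16\right)\right)^{2} = \left(-5 - \frac{8}{3}\right)^{2} = \left(- \frac{23}{3}\right)^{2} = \frac{529}{9} \approx 58.778$)
$\frac{t}{-45} f = \frac{1}{-45} \cdot \frac{529}{9} \left(-22\right) = \left(- \frac{1}{45}\right) \frac{529}{9} \left(-22\right) = \left(- \frac{529}{405}\right) \left(-22\right) = \frac{11638}{405}$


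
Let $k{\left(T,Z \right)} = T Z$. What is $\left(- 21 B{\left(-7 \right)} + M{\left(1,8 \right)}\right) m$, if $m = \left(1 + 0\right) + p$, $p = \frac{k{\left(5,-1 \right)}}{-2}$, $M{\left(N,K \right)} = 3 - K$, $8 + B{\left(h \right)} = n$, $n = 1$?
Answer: $497$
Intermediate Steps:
$B{\left(h \right)} = -7$ ($B{\left(h \right)} = -8 + 1 = -7$)
$p = \frac{5}{2}$ ($p = \frac{5 \left(-1\right)}{-2} = \left(-5\right) \left(- \frac{1}{2}\right) = \frac{5}{2} \approx 2.5$)
$m = \frac{7}{2}$ ($m = \left(1 + 0\right) + \frac{5}{2} = 1 + \frac{5}{2} = \frac{7}{2} \approx 3.5$)
$\left(- 21 B{\left(-7 \right)} + M{\left(1,8 \right)}\right) m = \left(\left(-21\right) \left(-7\right) + \left(3 - 8\right)\right) \frac{7}{2} = \left(147 + \left(3 - 8\right)\right) \frac{7}{2} = \left(147 - 5\right) \frac{7}{2} = 142 \cdot \frac{7}{2} = 497$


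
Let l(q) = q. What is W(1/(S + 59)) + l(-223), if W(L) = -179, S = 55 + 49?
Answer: -402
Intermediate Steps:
S = 104
W(1/(S + 59)) + l(-223) = -179 - 223 = -402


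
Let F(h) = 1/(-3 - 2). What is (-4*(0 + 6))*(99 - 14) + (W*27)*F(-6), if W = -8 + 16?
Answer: -10416/5 ≈ -2083.2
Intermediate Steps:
W = 8
F(h) = -⅕ (F(h) = 1/(-5) = -⅕)
(-4*(0 + 6))*(99 - 14) + (W*27)*F(-6) = (-4*(0 + 6))*(99 - 14) + (8*27)*(-⅕) = -4*6*85 + 216*(-⅕) = -24*85 - 216/5 = -2040 - 216/5 = -10416/5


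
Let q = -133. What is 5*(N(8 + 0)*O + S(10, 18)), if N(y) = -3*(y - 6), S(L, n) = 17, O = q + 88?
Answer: 1435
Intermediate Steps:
O = -45 (O = -133 + 88 = -45)
N(y) = 18 - 3*y (N(y) = -3*(-6 + y) = 18 - 3*y)
5*(N(8 + 0)*O + S(10, 18)) = 5*((18 - 3*(8 + 0))*(-45) + 17) = 5*((18 - 3*8)*(-45) + 17) = 5*((18 - 24)*(-45) + 17) = 5*(-6*(-45) + 17) = 5*(270 + 17) = 5*287 = 1435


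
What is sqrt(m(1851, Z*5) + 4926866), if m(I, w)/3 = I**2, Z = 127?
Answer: sqrt(15205469) ≈ 3899.4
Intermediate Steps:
m(I, w) = 3*I**2
sqrt(m(1851, Z*5) + 4926866) = sqrt(3*1851**2 + 4926866) = sqrt(3*3426201 + 4926866) = sqrt(10278603 + 4926866) = sqrt(15205469)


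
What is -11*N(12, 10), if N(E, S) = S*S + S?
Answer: -1210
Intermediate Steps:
N(E, S) = S + S² (N(E, S) = S² + S = S + S²)
-11*N(12, 10) = -110*(1 + 10) = -110*11 = -11*110 = -1210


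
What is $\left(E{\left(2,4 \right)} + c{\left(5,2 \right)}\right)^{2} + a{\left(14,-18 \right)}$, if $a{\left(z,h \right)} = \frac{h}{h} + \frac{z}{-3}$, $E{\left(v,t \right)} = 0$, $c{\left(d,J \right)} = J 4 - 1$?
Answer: $\frac{136}{3} \approx 45.333$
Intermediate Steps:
$c{\left(d,J \right)} = -1 + 4 J$ ($c{\left(d,J \right)} = 4 J - 1 = -1 + 4 J$)
$a{\left(z,h \right)} = 1 - \frac{z}{3}$ ($a{\left(z,h \right)} = 1 + z \left(- \frac{1}{3}\right) = 1 - \frac{z}{3}$)
$\left(E{\left(2,4 \right)} + c{\left(5,2 \right)}\right)^{2} + a{\left(14,-18 \right)} = \left(0 + \left(-1 + 4 \cdot 2\right)\right)^{2} + \left(1 - \frac{14}{3}\right) = \left(0 + \left(-1 + 8\right)\right)^{2} + \left(1 - \frac{14}{3}\right) = \left(0 + 7\right)^{2} - \frac{11}{3} = 7^{2} - \frac{11}{3} = 49 - \frac{11}{3} = \frac{136}{3}$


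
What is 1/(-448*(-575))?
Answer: 1/257600 ≈ 3.8820e-6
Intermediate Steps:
1/(-448*(-575)) = 1/257600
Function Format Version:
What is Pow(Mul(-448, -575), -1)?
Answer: Rational(1, 257600) ≈ 3.8820e-6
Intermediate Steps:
Pow(Mul(-448, -575), -1) = Pow(257600, -1) = Rational(1, 257600)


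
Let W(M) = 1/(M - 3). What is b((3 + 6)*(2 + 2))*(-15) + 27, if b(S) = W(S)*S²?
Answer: -6183/11 ≈ -562.09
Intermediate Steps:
W(M) = 1/(-3 + M)
b(S) = S²/(-3 + S)
b((3 + 6)*(2 + 2))*(-15) + 27 = (((3 + 6)*(2 + 2))²/(-3 + (3 + 6)*(2 + 2)))*(-15) + 27 = ((9*4)²/(-3 + 9*4))*(-15) + 27 = (36²/(-3 + 36))*(-15) + 27 = (1296/33)*(-15) + 27 = (1296*(1/33))*(-15) + 27 = (432/11)*(-15) + 27 = -6480/11 + 27 = -6183/11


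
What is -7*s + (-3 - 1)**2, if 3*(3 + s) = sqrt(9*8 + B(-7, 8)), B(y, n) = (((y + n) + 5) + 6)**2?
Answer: 37 - 14*sqrt(6) ≈ 2.7071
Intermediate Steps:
B(y, n) = (11 + n + y)**2 (B(y, n) = (((n + y) + 5) + 6)**2 = ((5 + n + y) + 6)**2 = (11 + n + y)**2)
s = -3 + 2*sqrt(6) (s = -3 + sqrt(9*8 + (11 + 8 - 7)**2)/3 = -3 + sqrt(72 + 12**2)/3 = -3 + sqrt(72 + 144)/3 = -3 + sqrt(216)/3 = -3 + (6*sqrt(6))/3 = -3 + 2*sqrt(6) ≈ 1.8990)
-7*s + (-3 - 1)**2 = -7*(-3 + 2*sqrt(6)) + (-3 - 1)**2 = (21 - 14*sqrt(6)) + (-4)**2 = (21 - 14*sqrt(6)) + 16 = 37 - 14*sqrt(6)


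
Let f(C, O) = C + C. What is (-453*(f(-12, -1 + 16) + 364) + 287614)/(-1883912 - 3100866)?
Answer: -66797/2492389 ≈ -0.026800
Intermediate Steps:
f(C, O) = 2*C
(-453*(f(-12, -1 + 16) + 364) + 287614)/(-1883912 - 3100866) = (-453*(2*(-12) + 364) + 287614)/(-1883912 - 3100866) = (-453*(-24 + 364) + 287614)/(-4984778) = (-453*340 + 287614)*(-1/4984778) = (-154020 + 287614)*(-1/4984778) = 133594*(-1/4984778) = -66797/2492389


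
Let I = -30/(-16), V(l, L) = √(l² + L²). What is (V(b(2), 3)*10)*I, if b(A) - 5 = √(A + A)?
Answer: 75*√58/4 ≈ 142.80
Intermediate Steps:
b(A) = 5 + √2*√A (b(A) = 5 + √(A + A) = 5 + √(2*A) = 5 + √2*√A)
V(l, L) = √(L² + l²)
I = 15/8 (I = -30*(-1/16) = 15/8 ≈ 1.8750)
(V(b(2), 3)*10)*I = (√(3² + (5 + √2*√2)²)*10)*(15/8) = (√(9 + (5 + 2)²)*10)*(15/8) = (√(9 + 7²)*10)*(15/8) = (√(9 + 49)*10)*(15/8) = (√58*10)*(15/8) = (10*√58)*(15/8) = 75*√58/4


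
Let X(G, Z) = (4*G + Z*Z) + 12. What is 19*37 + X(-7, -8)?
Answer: 751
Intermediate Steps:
X(G, Z) = 12 + Z**2 + 4*G (X(G, Z) = (4*G + Z**2) + 12 = (Z**2 + 4*G) + 12 = 12 + Z**2 + 4*G)
19*37 + X(-7, -8) = 19*37 + (12 + (-8)**2 + 4*(-7)) = 703 + (12 + 64 - 28) = 703 + 48 = 751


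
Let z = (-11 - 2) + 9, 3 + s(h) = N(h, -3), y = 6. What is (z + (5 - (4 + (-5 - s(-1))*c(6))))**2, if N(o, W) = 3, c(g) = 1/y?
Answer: 169/36 ≈ 4.6944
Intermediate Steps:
c(g) = 1/6
s(h) = 0 (s(h) = -3 + 3 = 0)
z = -4 (z = -13 + 9 = -4)
(z + (5 - (4 + (-5 - s(-1))*c(6))))**2 = (-4 + (5 - (4 + (-5 - 1*0)*(1/6))))**2 = (-4 + (5 - (4 + (-5 + 0)*(1/6))))**2 = (-4 + (5 - (4 - 5*1/6)))**2 = (-4 + (5 - (4 - 5/6)))**2 = (-4 + (5 - 1*19/6))**2 = (-4 + (5 - 19/6))**2 = (-4 + 11/6)**2 = (-13/6)**2 = 169/36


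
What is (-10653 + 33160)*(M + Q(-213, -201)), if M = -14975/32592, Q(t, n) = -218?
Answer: -160250537717/32592 ≈ -4.9169e+6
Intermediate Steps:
M = -14975/32592 (M = -14975*1/32592 = -14975/32592 ≈ -0.45947)
(-10653 + 33160)*(M + Q(-213, -201)) = (-10653 + 33160)*(-14975/32592 - 218) = 22507*(-7120031/32592) = -160250537717/32592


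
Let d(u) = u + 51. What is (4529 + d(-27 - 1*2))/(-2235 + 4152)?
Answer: 1517/639 ≈ 2.3740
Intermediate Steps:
d(u) = 51 + u
(4529 + d(-27 - 1*2))/(-2235 + 4152) = (4529 + (51 + (-27 - 1*2)))/(-2235 + 4152) = (4529 + (51 + (-27 - 2)))/1917 = (4529 + (51 - 29))*(1/1917) = (4529 + 22)*(1/1917) = 4551*(1/1917) = 1517/639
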